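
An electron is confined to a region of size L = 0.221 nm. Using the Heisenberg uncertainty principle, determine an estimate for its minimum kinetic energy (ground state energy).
195.020 meV

Using the uncertainty principle to estimate ground state energy:

1. The position uncertainty is approximately the confinement size:
   Δx ≈ L = 2.210e-10 m

2. From ΔxΔp ≥ ℏ/2, the minimum momentum uncertainty is:
   Δp ≈ ℏ/(2L) = 2.386e-25 kg·m/s

3. The kinetic energy is approximately:
   KE ≈ (Δp)²/(2m) = (2.386e-25)²/(2 × 9.109e-31 kg)
   KE ≈ 3.125e-20 J = 195.020 meV

This is an order-of-magnitude estimate of the ground state energy.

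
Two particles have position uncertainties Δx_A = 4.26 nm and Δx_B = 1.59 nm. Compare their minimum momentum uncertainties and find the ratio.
Particle B has the larger minimum momentum uncertainty, by a factor of 2.68.

For each particle, the minimum momentum uncertainty is Δp_min = ℏ/(2Δx):

Particle A: Δp_A = ℏ/(2×4.260e-09 m) = 1.238e-26 kg·m/s
Particle B: Δp_B = ℏ/(2×1.590e-09 m) = 3.316e-26 kg·m/s

Ratio: Δp_B/Δp_A = 2.68

Since Δp_min ∝ 1/Δx, the particle with smaller position uncertainty (B) has larger momentum uncertainty.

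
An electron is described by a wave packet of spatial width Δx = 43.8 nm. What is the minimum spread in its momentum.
1.204 × 10^-27 kg·m/s

For a wave packet, the spatial width Δx and momentum spread Δp are related by the uncertainty principle:
ΔxΔp ≥ ℏ/2

The minimum momentum spread is:
Δp_min = ℏ/(2Δx)
Δp_min = (1.055e-34 J·s) / (2 × 4.380e-08 m)
Δp_min = 1.204e-27 kg·m/s

A wave packet cannot have both a well-defined position and well-defined momentum.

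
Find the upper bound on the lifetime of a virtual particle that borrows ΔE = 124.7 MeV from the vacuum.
2.639 ys

Using the energy-time uncertainty principle:
ΔEΔt ≥ ℏ/2

For a virtual particle borrowing energy ΔE, the maximum lifetime is:
Δt_max = ℏ/(2ΔE)

Converting energy:
ΔE = 124.7 MeV = 1.998e-11 J

Δt_max = (1.055e-34 J·s) / (2 × 1.998e-11 J)
Δt_max = 2.639e-24 s = 2.639 ys

Virtual particles with higher borrowed energy exist for shorter times.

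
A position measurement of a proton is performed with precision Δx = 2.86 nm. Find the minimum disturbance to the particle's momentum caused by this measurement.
1.844 × 10^-26 kg·m/s

The uncertainty principle implies that measuring position disturbs momentum:
ΔxΔp ≥ ℏ/2

When we measure position with precision Δx, we necessarily introduce a momentum uncertainty:
Δp ≥ ℏ/(2Δx)
Δp_min = (1.055e-34 J·s) / (2 × 2.860e-09 m)
Δp_min = 1.844e-26 kg·m/s

The more precisely we measure position, the greater the momentum disturbance.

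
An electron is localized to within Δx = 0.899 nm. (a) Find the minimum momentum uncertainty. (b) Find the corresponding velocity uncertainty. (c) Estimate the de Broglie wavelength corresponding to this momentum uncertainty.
(a) Δp_min = 5.865 × 10^-26 kg·m/s
(b) Δv_min = 64.387 km/s
(c) λ_dB = 11.297 nm

Step-by-step:

(a) From the uncertainty principle:
Δp_min = ℏ/(2Δx) = (1.055e-34 J·s)/(2 × 8.990e-10 m) = 5.865e-26 kg·m/s

(b) The velocity uncertainty:
Δv = Δp/m = (5.865e-26 kg·m/s)/(9.109e-31 kg) = 6.439e+04 m/s = 64.387 km/s

(c) The de Broglie wavelength for this momentum:
λ = h/p = (6.626e-34 J·s)/(5.865e-26 kg·m/s) = 1.130e-08 m = 11.297 nm

Note: The de Broglie wavelength is comparable to the localization size, as expected from wave-particle duality.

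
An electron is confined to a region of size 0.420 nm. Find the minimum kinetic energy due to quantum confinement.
53.996 meV

Using the uncertainty principle:

1. Position uncertainty: Δx ≈ 4.200e-10 m
2. Minimum momentum uncertainty: Δp = ℏ/(2Δx) = 1.255e-25 kg·m/s
3. Minimum kinetic energy:
   KE = (Δp)²/(2m) = (1.255e-25)²/(2 × 9.109e-31 kg)
   KE = 8.651e-21 J = 53.996 meV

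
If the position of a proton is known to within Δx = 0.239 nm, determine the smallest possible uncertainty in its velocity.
131.902 m/s

Using the Heisenberg uncertainty principle and Δp = mΔv:
ΔxΔp ≥ ℏ/2
Δx(mΔv) ≥ ℏ/2

The minimum uncertainty in velocity is:
Δv_min = ℏ/(2mΔx)
Δv_min = (1.055e-34 J·s) / (2 × 1.673e-27 kg × 2.390e-10 m)
Δv_min = 1.319e+02 m/s = 131.902 m/s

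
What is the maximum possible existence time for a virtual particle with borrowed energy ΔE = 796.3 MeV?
4.133 × 10^-25 s

Using the energy-time uncertainty principle:
ΔEΔt ≥ ℏ/2

For a virtual particle borrowing energy ΔE, the maximum lifetime is:
Δt_max = ℏ/(2ΔE)

Converting energy:
ΔE = 796.3 MeV = 1.276e-10 J

Δt_max = (1.055e-34 J·s) / (2 × 1.276e-10 J)
Δt_max = 4.133e-25 s = 4.133 × 10^-25 s

Virtual particles with higher borrowed energy exist for shorter times.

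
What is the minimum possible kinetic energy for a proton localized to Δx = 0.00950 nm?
57.479 meV

Localizing a particle requires giving it sufficient momentum uncertainty:

1. From uncertainty principle: Δp ≥ ℏ/(2Δx)
   Δp_min = (1.055e-34 J·s) / (2 × 9.500e-12 m)
   Δp_min = 5.550e-24 kg·m/s

2. This momentum uncertainty corresponds to kinetic energy:
   KE ≈ (Δp)²/(2m) = (5.550e-24)²/(2 × 1.673e-27 kg)
   KE = 9.209e-21 J = 57.479 meV

Tighter localization requires more energy.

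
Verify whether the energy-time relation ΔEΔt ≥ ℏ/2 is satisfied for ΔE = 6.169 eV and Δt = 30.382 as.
No, it violates the uncertainty relation.

Calculate the product ΔEΔt:
ΔE = 6.169 eV = 9.884e-19 J
ΔEΔt = (9.884e-19 J) × (3.038e-17 s)
ΔEΔt = 3.003e-35 J·s

Compare to the minimum allowed value ℏ/2:
ℏ/2 = 5.273e-35 J·s

Since ΔEΔt = 3.003e-35 J·s < 5.273e-35 J·s = ℏ/2,
this violates the uncertainty relation.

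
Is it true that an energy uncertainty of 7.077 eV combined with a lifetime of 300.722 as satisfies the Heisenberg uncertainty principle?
Yes, it satisfies the uncertainty relation.

Calculate the product ΔEΔt:
ΔE = 7.077 eV = 1.134e-18 J
ΔEΔt = (1.134e-18 J) × (3.007e-16 s)
ΔEΔt = 3.410e-34 J·s

Compare to the minimum allowed value ℏ/2:
ℏ/2 = 5.273e-35 J·s

Since ΔEΔt = 3.410e-34 J·s ≥ 5.273e-35 J·s = ℏ/2,
this satisfies the uncertainty relation.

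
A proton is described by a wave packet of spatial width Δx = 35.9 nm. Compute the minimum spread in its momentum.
1.469 × 10^-27 kg·m/s

For a wave packet, the spatial width Δx and momentum spread Δp are related by the uncertainty principle:
ΔxΔp ≥ ℏ/2

The minimum momentum spread is:
Δp_min = ℏ/(2Δx)
Δp_min = (1.055e-34 J·s) / (2 × 3.590e-08 m)
Δp_min = 1.469e-27 kg·m/s

A wave packet cannot have both a well-defined position and well-defined momentum.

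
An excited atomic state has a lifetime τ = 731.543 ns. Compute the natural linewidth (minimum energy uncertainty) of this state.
449.879 peV

Using the energy-time uncertainty principle:
ΔEΔt ≥ ℏ/2

The lifetime τ represents the time uncertainty Δt.
The natural linewidth (minimum energy uncertainty) is:

ΔE = ℏ/(2τ)
ΔE = (1.055e-34 J·s) / (2 × 7.315e-07 s)
ΔE = 7.208e-29 J = 449.879 peV

This natural linewidth limits the precision of spectroscopic measurements.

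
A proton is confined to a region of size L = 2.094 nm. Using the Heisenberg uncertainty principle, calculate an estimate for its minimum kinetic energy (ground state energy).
1.183 μeV

Using the uncertainty principle to estimate ground state energy:

1. The position uncertainty is approximately the confinement size:
   Δx ≈ L = 2.094e-09 m

2. From ΔxΔp ≥ ℏ/2, the minimum momentum uncertainty is:
   Δp ≈ ℏ/(2L) = 2.518e-26 kg·m/s

3. The kinetic energy is approximately:
   KE ≈ (Δp)²/(2m) = (2.518e-26)²/(2 × 1.673e-27 kg)
   KE ≈ 1.895e-25 J = 1.183 μeV

This is an order-of-magnitude estimate of the ground state energy.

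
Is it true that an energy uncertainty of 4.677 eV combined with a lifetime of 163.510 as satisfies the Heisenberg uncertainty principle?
Yes, it satisfies the uncertainty relation.

Calculate the product ΔEΔt:
ΔE = 4.677 eV = 7.493e-19 J
ΔEΔt = (7.493e-19 J) × (1.635e-16 s)
ΔEΔt = 1.225e-34 J·s

Compare to the minimum allowed value ℏ/2:
ℏ/2 = 5.273e-35 J·s

Since ΔEΔt = 1.225e-34 J·s ≥ 5.273e-35 J·s = ℏ/2,
this satisfies the uncertainty relation.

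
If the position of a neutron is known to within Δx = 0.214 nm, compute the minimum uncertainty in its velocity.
147.108 m/s

Using the Heisenberg uncertainty principle and Δp = mΔv:
ΔxΔp ≥ ℏ/2
Δx(mΔv) ≥ ℏ/2

The minimum uncertainty in velocity is:
Δv_min = ℏ/(2mΔx)
Δv_min = (1.055e-34 J·s) / (2 × 1.675e-27 kg × 2.140e-10 m)
Δv_min = 1.471e+02 m/s = 147.108 m/s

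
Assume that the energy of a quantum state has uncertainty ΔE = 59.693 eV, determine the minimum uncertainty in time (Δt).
5.513 as

Using the energy-time uncertainty principle:
ΔEΔt ≥ ℏ/2

The minimum uncertainty in time is:
Δt_min = ℏ/(2ΔE)
Δt_min = (1.055e-34 J·s) / (2 × 9.564e-18 J)
Δt_min = 5.513e-18 s = 5.513 as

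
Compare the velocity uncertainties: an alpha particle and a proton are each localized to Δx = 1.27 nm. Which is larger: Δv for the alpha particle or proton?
The proton has the larger minimum velocity uncertainty, by a ratio of 4.0.

For both particles, Δp_min = ℏ/(2Δx) = 4.152e-26 kg·m/s (same for both).

The velocity uncertainty is Δv = Δp/m:
- alpha particle: Δv = 4.152e-26 / 6.645e-27 = 6.248e+00 m/s = 6.248 m/s
- proton: Δv = 4.152e-26 / 1.673e-27 = 2.482e+01 m/s = 24.822 m/s

Ratio: 2.482e+01 / 6.248e+00 = 4.0

The lighter particle has larger velocity uncertainty because Δv ∝ 1/m.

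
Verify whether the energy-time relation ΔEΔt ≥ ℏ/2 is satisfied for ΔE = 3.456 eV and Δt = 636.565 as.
Yes, it satisfies the uncertainty relation.

Calculate the product ΔEΔt:
ΔE = 3.456 eV = 5.537e-19 J
ΔEΔt = (5.537e-19 J) × (6.366e-16 s)
ΔEΔt = 3.525e-34 J·s

Compare to the minimum allowed value ℏ/2:
ℏ/2 = 5.273e-35 J·s

Since ΔEΔt = 3.525e-34 J·s ≥ 5.273e-35 J·s = ℏ/2,
this satisfies the uncertainty relation.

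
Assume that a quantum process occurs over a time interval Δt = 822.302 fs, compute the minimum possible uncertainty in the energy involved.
400.225 μeV

Using the energy-time uncertainty principle:
ΔEΔt ≥ ℏ/2

The minimum uncertainty in energy is:
ΔE_min = ℏ/(2Δt)
ΔE_min = (1.055e-34 J·s) / (2 × 8.223e-13 s)
ΔE_min = 6.412e-23 J = 400.225 μeV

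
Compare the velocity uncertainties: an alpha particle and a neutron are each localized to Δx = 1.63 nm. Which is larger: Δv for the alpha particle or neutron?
The neutron has the larger minimum velocity uncertainty, by a ratio of 4.0.

For both particles, Δp_min = ℏ/(2Δx) = 3.235e-26 kg·m/s (same for both).

The velocity uncertainty is Δv = Δp/m:
- alpha particle: Δv = 3.235e-26 / 6.645e-27 = 4.868e+00 m/s = 4.868 m/s
- neutron: Δv = 3.235e-26 / 1.675e-27 = 1.931e+01 m/s = 19.314 m/s

Ratio: 1.931e+01 / 4.868e+00 = 4.0

The lighter particle has larger velocity uncertainty because Δv ∝ 1/m.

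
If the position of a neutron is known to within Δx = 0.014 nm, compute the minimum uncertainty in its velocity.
2.249 km/s

Using the Heisenberg uncertainty principle and Δp = mΔv:
ΔxΔp ≥ ℏ/2
Δx(mΔv) ≥ ℏ/2

The minimum uncertainty in velocity is:
Δv_min = ℏ/(2mΔx)
Δv_min = (1.055e-34 J·s) / (2 × 1.675e-27 kg × 1.400e-11 m)
Δv_min = 2.249e+03 m/s = 2.249 km/s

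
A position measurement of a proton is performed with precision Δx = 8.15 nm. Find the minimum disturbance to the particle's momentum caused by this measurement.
6.470 × 10^-27 kg·m/s

The uncertainty principle implies that measuring position disturbs momentum:
ΔxΔp ≥ ℏ/2

When we measure position with precision Δx, we necessarily introduce a momentum uncertainty:
Δp ≥ ℏ/(2Δx)
Δp_min = (1.055e-34 J·s) / (2 × 8.150e-09 m)
Δp_min = 6.470e-27 kg·m/s

The more precisely we measure position, the greater the momentum disturbance.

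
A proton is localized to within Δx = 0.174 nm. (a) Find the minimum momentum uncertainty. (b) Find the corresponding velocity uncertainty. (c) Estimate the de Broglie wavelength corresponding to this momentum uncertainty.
(a) Δp_min = 3.030 × 10^-25 kg·m/s
(b) Δv_min = 181.175 m/s
(c) λ_dB = 2.187 nm

Step-by-step:

(a) From the uncertainty principle:
Δp_min = ℏ/(2Δx) = (1.055e-34 J·s)/(2 × 1.740e-10 m) = 3.030e-25 kg·m/s

(b) The velocity uncertainty:
Δv = Δp/m = (3.030e-25 kg·m/s)/(1.673e-27 kg) = 1.812e+02 m/s = 181.175 m/s

(c) The de Broglie wavelength for this momentum:
λ = h/p = (6.626e-34 J·s)/(3.030e-25 kg·m/s) = 2.187e-09 m = 2.187 nm

Note: The de Broglie wavelength is comparable to the localization size, as expected from wave-particle duality.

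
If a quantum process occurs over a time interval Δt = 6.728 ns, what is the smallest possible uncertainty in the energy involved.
48.916 neV

Using the energy-time uncertainty principle:
ΔEΔt ≥ ℏ/2

The minimum uncertainty in energy is:
ΔE_min = ℏ/(2Δt)
ΔE_min = (1.055e-34 J·s) / (2 × 6.728e-09 s)
ΔE_min = 7.837e-27 J = 48.916 neV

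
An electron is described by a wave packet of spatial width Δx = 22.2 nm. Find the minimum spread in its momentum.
2.375 × 10^-27 kg·m/s

For a wave packet, the spatial width Δx and momentum spread Δp are related by the uncertainty principle:
ΔxΔp ≥ ℏ/2

The minimum momentum spread is:
Δp_min = ℏ/(2Δx)
Δp_min = (1.055e-34 J·s) / (2 × 2.220e-08 m)
Δp_min = 2.375e-27 kg·m/s

A wave packet cannot have both a well-defined position and well-defined momentum.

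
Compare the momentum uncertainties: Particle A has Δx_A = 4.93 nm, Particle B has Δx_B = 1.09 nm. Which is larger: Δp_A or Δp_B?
Particle B has the larger minimum momentum uncertainty, by a factor of 4.52.

For each particle, the minimum momentum uncertainty is Δp_min = ℏ/(2Δx):

Particle A: Δp_A = ℏ/(2×4.930e-09 m) = 1.070e-26 kg·m/s
Particle B: Δp_B = ℏ/(2×1.090e-09 m) = 4.837e-26 kg·m/s

Ratio: Δp_B/Δp_A = 4.52

Since Δp_min ∝ 1/Δx, the particle with smaller position uncertainty (B) has larger momentum uncertainty.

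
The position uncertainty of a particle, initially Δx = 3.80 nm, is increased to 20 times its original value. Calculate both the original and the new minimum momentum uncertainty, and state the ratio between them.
Original Δp_min = 1.388 × 10^-26 kg·m/s; new Δp'_min = 6.938 × 10^-28 kg·m/s; ratio Δp'_min/Δp_min = 1/20.

From the uncertainty principle ΔxΔp ≥ ℏ/2, the minimum momentum uncertainty is Δp_min = ℏ/(2Δx).

Original (Δx = 3.80 nm = 3.800e-09 m):
Δp_min = (1.055e-34 J·s)/(2 × 3.800e-09 m) = 1.388e-26 kg·m/s

When Δx → 20Δx:
Δp'_min = ℏ/(2 × 20Δx) = (1/20) × ℏ/(2Δx) = (1/20) × Δp_min
Δp'_min = 1/20 × 1.388e-26 kg·m/s = 6.938e-28 kg·m/s

Since Δp_min ∝ 1/Δx, when Δx is increased to 20 times its original value, Δp_min decreases to 1/20 of its original value.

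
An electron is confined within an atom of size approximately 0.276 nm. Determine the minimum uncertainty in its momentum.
1.910 × 10^-25 kg·m/s

Using the Heisenberg uncertainty principle:
ΔxΔp ≥ ℏ/2

With Δx ≈ L = 2.760e-10 m (the confinement size):
Δp_min = ℏ/(2Δx)
Δp_min = (1.055e-34 J·s) / (2 × 2.760e-10 m)
Δp_min = 1.910e-25 kg·m/s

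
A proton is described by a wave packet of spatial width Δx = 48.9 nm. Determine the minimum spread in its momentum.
1.078 × 10^-27 kg·m/s

For a wave packet, the spatial width Δx and momentum spread Δp are related by the uncertainty principle:
ΔxΔp ≥ ℏ/2

The minimum momentum spread is:
Δp_min = ℏ/(2Δx)
Δp_min = (1.055e-34 J·s) / (2 × 4.890e-08 m)
Δp_min = 1.078e-27 kg·m/s

A wave packet cannot have both a well-defined position and well-defined momentum.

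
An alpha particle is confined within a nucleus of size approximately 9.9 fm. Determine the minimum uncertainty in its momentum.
5.326 × 10^-21 kg·m/s

Using the Heisenberg uncertainty principle:
ΔxΔp ≥ ℏ/2

With Δx ≈ L = 9.900e-15 m (the confinement size):
Δp_min = ℏ/(2Δx)
Δp_min = (1.055e-34 J·s) / (2 × 9.900e-15 m)
Δp_min = 5.326e-21 kg·m/s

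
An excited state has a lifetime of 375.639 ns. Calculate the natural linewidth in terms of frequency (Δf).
211.846 kHz

Using the energy-time uncertainty principle and E = hf:
ΔEΔt ≥ ℏ/2
hΔf·Δt ≥ ℏ/2

The minimum frequency uncertainty is:
Δf = ℏ/(2hτ) = 1/(4πτ)
Δf = 1/(4π × 3.756e-07 s)
Δf = 2.118e+05 Hz = 211.846 kHz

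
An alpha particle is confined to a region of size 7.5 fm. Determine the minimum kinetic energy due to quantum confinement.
23.214 keV

Using the uncertainty principle:

1. Position uncertainty: Δx ≈ 7.500e-15 m
2. Minimum momentum uncertainty: Δp = ℏ/(2Δx) = 7.030e-21 kg·m/s
3. Minimum kinetic energy:
   KE = (Δp)²/(2m) = (7.030e-21)²/(2 × 6.645e-27 kg)
   KE = 3.719e-15 J = 23.214 keV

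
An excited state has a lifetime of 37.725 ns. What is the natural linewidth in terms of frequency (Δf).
2.109 MHz

Using the energy-time uncertainty principle and E = hf:
ΔEΔt ≥ ℏ/2
hΔf·Δt ≥ ℏ/2

The minimum frequency uncertainty is:
Δf = ℏ/(2hτ) = 1/(4πτ)
Δf = 1/(4π × 3.773e-08 s)
Δf = 2.109e+06 Hz = 2.109 MHz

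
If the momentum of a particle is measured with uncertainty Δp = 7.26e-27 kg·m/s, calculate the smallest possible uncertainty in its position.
7.263 nm

Using the Heisenberg uncertainty principle:
ΔxΔp ≥ ℏ/2

The minimum uncertainty in position is:
Δx_min = ℏ/(2Δp)
Δx_min = (1.055e-34 J·s) / (2 × 7.260e-27 kg·m/s)
Δx_min = 7.263e-09 m = 7.263 nm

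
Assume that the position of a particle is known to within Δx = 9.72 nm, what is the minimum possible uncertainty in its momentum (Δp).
5.425 × 10^-27 kg·m/s

Using the Heisenberg uncertainty principle:
ΔxΔp ≥ ℏ/2

The minimum uncertainty in momentum is:
Δp_min = ℏ/(2Δx)
Δp_min = (1.055e-34 J·s) / (2 × 9.720e-09 m)
Δp_min = 5.425e-27 kg·m/s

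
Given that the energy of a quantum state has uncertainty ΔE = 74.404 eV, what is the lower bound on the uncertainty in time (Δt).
4.423 as

Using the energy-time uncertainty principle:
ΔEΔt ≥ ℏ/2

The minimum uncertainty in time is:
Δt_min = ℏ/(2ΔE)
Δt_min = (1.055e-34 J·s) / (2 × 1.192e-17 J)
Δt_min = 4.423e-18 s = 4.423 as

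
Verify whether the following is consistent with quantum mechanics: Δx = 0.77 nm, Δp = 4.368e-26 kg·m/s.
No, it violates the uncertainty principle (impossible measurement).

Calculate the product ΔxΔp:
ΔxΔp = (7.700e-10 m) × (4.368e-26 kg·m/s)
ΔxΔp = 3.363e-35 J·s

Compare to the minimum allowed value ℏ/2:
ℏ/2 = 5.273e-35 J·s

Since ΔxΔp = 3.363e-35 J·s < 5.273e-35 J·s = ℏ/2,
the measurement violates the uncertainty principle.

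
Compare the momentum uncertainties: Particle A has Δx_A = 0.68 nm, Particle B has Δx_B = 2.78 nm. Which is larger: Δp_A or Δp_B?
Particle A has the larger minimum momentum uncertainty, by a factor of 4.09.

For each particle, the minimum momentum uncertainty is Δp_min = ℏ/(2Δx):

Particle A: Δp_A = ℏ/(2×6.800e-10 m) = 7.754e-26 kg·m/s
Particle B: Δp_B = ℏ/(2×2.780e-09 m) = 1.897e-26 kg·m/s

Ratio: Δp_A/Δp_B = 4.09

Since Δp_min ∝ 1/Δx, the particle with smaller position uncertainty (A) has larger momentum uncertainty.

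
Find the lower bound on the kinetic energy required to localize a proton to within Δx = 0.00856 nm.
70.796 meV

Localizing a particle requires giving it sufficient momentum uncertainty:

1. From uncertainty principle: Δp ≥ ℏ/(2Δx)
   Δp_min = (1.055e-34 J·s) / (2 × 8.560e-12 m)
   Δp_min = 6.160e-24 kg·m/s

2. This momentum uncertainty corresponds to kinetic energy:
   KE ≈ (Δp)²/(2m) = (6.160e-24)²/(2 × 1.673e-27 kg)
   KE = 1.134e-20 J = 70.796 meV

Tighter localization requires more energy.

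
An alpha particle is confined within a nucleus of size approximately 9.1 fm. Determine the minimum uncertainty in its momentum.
5.794 × 10^-21 kg·m/s

Using the Heisenberg uncertainty principle:
ΔxΔp ≥ ℏ/2

With Δx ≈ L = 9.100e-15 m (the confinement size):
Δp_min = ℏ/(2Δx)
Δp_min = (1.055e-34 J·s) / (2 × 9.100e-15 m)
Δp_min = 5.794e-21 kg·m/s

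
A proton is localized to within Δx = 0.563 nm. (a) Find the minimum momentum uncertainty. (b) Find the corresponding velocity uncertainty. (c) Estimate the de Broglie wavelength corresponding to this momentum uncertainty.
(a) Δp_min = 9.366 × 10^-26 kg·m/s
(b) Δv_min = 55.994 m/s
(c) λ_dB = 7.075 nm

Step-by-step:

(a) From the uncertainty principle:
Δp_min = ℏ/(2Δx) = (1.055e-34 J·s)/(2 × 5.630e-10 m) = 9.366e-26 kg·m/s

(b) The velocity uncertainty:
Δv = Δp/m = (9.366e-26 kg·m/s)/(1.673e-27 kg) = 5.599e+01 m/s = 55.994 m/s

(c) The de Broglie wavelength for this momentum:
λ = h/p = (6.626e-34 J·s)/(9.366e-26 kg·m/s) = 7.075e-09 m = 7.075 nm

Note: The de Broglie wavelength is comparable to the localization size, as expected from wave-particle duality.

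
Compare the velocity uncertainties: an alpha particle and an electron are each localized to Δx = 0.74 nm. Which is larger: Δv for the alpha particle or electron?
The electron has the larger minimum velocity uncertainty, by a ratio of 7294.3.

For both particles, Δp_min = ℏ/(2Δx) = 7.125e-26 kg·m/s (same for both).

The velocity uncertainty is Δv = Δp/m:
- alpha particle: Δv = 7.125e-26 / 6.645e-27 = 1.072e+01 m/s = 10.724 m/s
- electron: Δv = 7.125e-26 / 9.109e-31 = 7.822e+04 m/s = 78.221 km/s

Ratio: 7.822e+04 / 1.072e+01 = 7294.3

The lighter particle has larger velocity uncertainty because Δv ∝ 1/m.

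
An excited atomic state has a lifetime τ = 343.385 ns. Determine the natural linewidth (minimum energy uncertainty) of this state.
958.417 peV

Using the energy-time uncertainty principle:
ΔEΔt ≥ ℏ/2

The lifetime τ represents the time uncertainty Δt.
The natural linewidth (minimum energy uncertainty) is:

ΔE = ℏ/(2τ)
ΔE = (1.055e-34 J·s) / (2 × 3.434e-07 s)
ΔE = 1.536e-28 J = 958.417 peV

This natural linewidth limits the precision of spectroscopic measurements.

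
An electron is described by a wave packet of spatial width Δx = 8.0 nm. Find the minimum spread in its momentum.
6.591 × 10^-27 kg·m/s

For a wave packet, the spatial width Δx and momentum spread Δp are related by the uncertainty principle:
ΔxΔp ≥ ℏ/2

The minimum momentum spread is:
Δp_min = ℏ/(2Δx)
Δp_min = (1.055e-34 J·s) / (2 × 8.000e-09 m)
Δp_min = 6.591e-27 kg·m/s

A wave packet cannot have both a well-defined position and well-defined momentum.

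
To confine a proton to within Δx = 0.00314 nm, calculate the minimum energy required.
526.132 meV

Localizing a particle requires giving it sufficient momentum uncertainty:

1. From uncertainty principle: Δp ≥ ℏ/(2Δx)
   Δp_min = (1.055e-34 J·s) / (2 × 3.140e-12 m)
   Δp_min = 1.679e-23 kg·m/s

2. This momentum uncertainty corresponds to kinetic energy:
   KE ≈ (Δp)²/(2m) = (1.679e-23)²/(2 × 1.673e-27 kg)
   KE = 8.430e-20 J = 526.132 meV

Tighter localization requires more energy.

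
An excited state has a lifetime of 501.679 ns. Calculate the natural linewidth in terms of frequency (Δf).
158.622 kHz

Using the energy-time uncertainty principle and E = hf:
ΔEΔt ≥ ℏ/2
hΔf·Δt ≥ ℏ/2

The minimum frequency uncertainty is:
Δf = ℏ/(2hτ) = 1/(4πτ)
Δf = 1/(4π × 5.017e-07 s)
Δf = 1.586e+05 Hz = 158.622 kHz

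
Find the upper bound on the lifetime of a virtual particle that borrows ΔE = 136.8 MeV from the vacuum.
2.406 ys

Using the energy-time uncertainty principle:
ΔEΔt ≥ ℏ/2

For a virtual particle borrowing energy ΔE, the maximum lifetime is:
Δt_max = ℏ/(2ΔE)

Converting energy:
ΔE = 136.8 MeV = 2.192e-11 J

Δt_max = (1.055e-34 J·s) / (2 × 2.192e-11 J)
Δt_max = 2.406e-24 s = 2.406 ys

Virtual particles with higher borrowed energy exist for shorter times.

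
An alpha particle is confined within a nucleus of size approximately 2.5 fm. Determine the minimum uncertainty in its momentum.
2.109 × 10^-20 kg·m/s

Using the Heisenberg uncertainty principle:
ΔxΔp ≥ ℏ/2

With Δx ≈ L = 2.500e-15 m (the confinement size):
Δp_min = ℏ/(2Δx)
Δp_min = (1.055e-34 J·s) / (2 × 2.500e-15 m)
Δp_min = 2.109e-20 kg·m/s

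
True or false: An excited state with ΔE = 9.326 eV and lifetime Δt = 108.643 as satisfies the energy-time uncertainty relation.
Yes, it satisfies the uncertainty relation.

Calculate the product ΔEΔt:
ΔE = 9.326 eV = 1.494e-18 J
ΔEΔt = (1.494e-18 J) × (1.086e-16 s)
ΔEΔt = 1.623e-34 J·s

Compare to the minimum allowed value ℏ/2:
ℏ/2 = 5.273e-35 J·s

Since ΔEΔt = 1.623e-34 J·s ≥ 5.273e-35 J·s = ℏ/2,
this satisfies the uncertainty relation.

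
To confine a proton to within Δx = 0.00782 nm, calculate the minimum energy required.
84.828 meV

Localizing a particle requires giving it sufficient momentum uncertainty:

1. From uncertainty principle: Δp ≥ ℏ/(2Δx)
   Δp_min = (1.055e-34 J·s) / (2 × 7.820e-12 m)
   Δp_min = 6.743e-24 kg·m/s

2. This momentum uncertainty corresponds to kinetic energy:
   KE ≈ (Δp)²/(2m) = (6.743e-24)²/(2 × 1.673e-27 kg)
   KE = 1.359e-20 J = 84.828 meV

Tighter localization requires more energy.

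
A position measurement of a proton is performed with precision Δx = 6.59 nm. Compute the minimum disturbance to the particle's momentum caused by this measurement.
8.001 × 10^-27 kg·m/s

The uncertainty principle implies that measuring position disturbs momentum:
ΔxΔp ≥ ℏ/2

When we measure position with precision Δx, we necessarily introduce a momentum uncertainty:
Δp ≥ ℏ/(2Δx)
Δp_min = (1.055e-34 J·s) / (2 × 6.590e-09 m)
Δp_min = 8.001e-27 kg·m/s

The more precisely we measure position, the greater the momentum disturbance.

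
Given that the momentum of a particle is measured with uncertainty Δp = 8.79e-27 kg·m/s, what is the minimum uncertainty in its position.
5.999 nm

Using the Heisenberg uncertainty principle:
ΔxΔp ≥ ℏ/2

The minimum uncertainty in position is:
Δx_min = ℏ/(2Δp)
Δx_min = (1.055e-34 J·s) / (2 × 8.790e-27 kg·m/s)
Δx_min = 5.999e-09 m = 5.999 nm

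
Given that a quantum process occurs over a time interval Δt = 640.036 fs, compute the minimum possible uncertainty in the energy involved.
514.199 μeV

Using the energy-time uncertainty principle:
ΔEΔt ≥ ℏ/2

The minimum uncertainty in energy is:
ΔE_min = ℏ/(2Δt)
ΔE_min = (1.055e-34 J·s) / (2 × 6.400e-13 s)
ΔE_min = 8.238e-23 J = 514.199 μeV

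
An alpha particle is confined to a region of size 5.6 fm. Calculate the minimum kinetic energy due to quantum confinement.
41.639 keV

Using the uncertainty principle:

1. Position uncertainty: Δx ≈ 5.600e-15 m
2. Minimum momentum uncertainty: Δp = ℏ/(2Δx) = 9.416e-21 kg·m/s
3. Minimum kinetic energy:
   KE = (Δp)²/(2m) = (9.416e-21)²/(2 × 6.645e-27 kg)
   KE = 6.671e-15 J = 41.639 keV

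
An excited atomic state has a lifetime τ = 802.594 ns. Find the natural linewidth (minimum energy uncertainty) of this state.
410.053 peV

Using the energy-time uncertainty principle:
ΔEΔt ≥ ℏ/2

The lifetime τ represents the time uncertainty Δt.
The natural linewidth (minimum energy uncertainty) is:

ΔE = ℏ/(2τ)
ΔE = (1.055e-34 J·s) / (2 × 8.026e-07 s)
ΔE = 6.570e-29 J = 410.053 peV

This natural linewidth limits the precision of spectroscopic measurements.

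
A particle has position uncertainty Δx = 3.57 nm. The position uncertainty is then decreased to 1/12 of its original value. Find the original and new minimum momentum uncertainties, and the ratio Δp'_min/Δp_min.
Original Δp_min = 1.477 × 10^-26 kg·m/s; new Δp'_min = 1.772 × 10^-25 kg·m/s; ratio Δp'_min/Δp_min = 12.

From the uncertainty principle ΔxΔp ≥ ℏ/2, the minimum momentum uncertainty is Δp_min = ℏ/(2Δx).

Original (Δx = 3.57 nm = 3.570e-09 m):
Δp_min = (1.055e-34 J·s)/(2 × 3.570e-09 m) = 1.477e-26 kg·m/s

When Δx → (1/12)Δx:
Δp'_min = ℏ/(2 × (1/12)Δx) = 12 × ℏ/(2Δx) = 12 × Δp_min
Δp'_min = 12 × 1.477e-26 kg·m/s = 1.772e-25 kg·m/s

Since Δp_min ∝ 1/Δx, when Δx is decreased to 1/12 of its original value, Δp_min increases to 12 times its original value.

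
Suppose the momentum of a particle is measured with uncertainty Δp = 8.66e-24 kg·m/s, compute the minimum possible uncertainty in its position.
6.089 pm

Using the Heisenberg uncertainty principle:
ΔxΔp ≥ ℏ/2

The minimum uncertainty in position is:
Δx_min = ℏ/(2Δp)
Δx_min = (1.055e-34 J·s) / (2 × 8.660e-24 kg·m/s)
Δx_min = 6.089e-12 m = 6.089 pm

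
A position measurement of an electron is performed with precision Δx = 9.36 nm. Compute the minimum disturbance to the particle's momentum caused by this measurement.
5.633 × 10^-27 kg·m/s

The uncertainty principle implies that measuring position disturbs momentum:
ΔxΔp ≥ ℏ/2

When we measure position with precision Δx, we necessarily introduce a momentum uncertainty:
Δp ≥ ℏ/(2Δx)
Δp_min = (1.055e-34 J·s) / (2 × 9.360e-09 m)
Δp_min = 5.633e-27 kg·m/s

The more precisely we measure position, the greater the momentum disturbance.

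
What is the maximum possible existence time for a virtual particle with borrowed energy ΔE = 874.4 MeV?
3.764 × 10^-25 s

Using the energy-time uncertainty principle:
ΔEΔt ≥ ℏ/2

For a virtual particle borrowing energy ΔE, the maximum lifetime is:
Δt_max = ℏ/(2ΔE)

Converting energy:
ΔE = 874.4 MeV = 1.401e-10 J

Δt_max = (1.055e-34 J·s) / (2 × 1.401e-10 J)
Δt_max = 3.764e-25 s = 3.764 × 10^-25 s

Virtual particles with higher borrowed energy exist for shorter times.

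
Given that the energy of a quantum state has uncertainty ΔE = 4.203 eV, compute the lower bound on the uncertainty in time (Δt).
78.303 as

Using the energy-time uncertainty principle:
ΔEΔt ≥ ℏ/2

The minimum uncertainty in time is:
Δt_min = ℏ/(2ΔE)
Δt_min = (1.055e-34 J·s) / (2 × 6.734e-19 J)
Δt_min = 7.830e-17 s = 78.303 as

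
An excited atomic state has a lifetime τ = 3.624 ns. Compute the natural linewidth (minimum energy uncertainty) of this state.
90.813 neV

Using the energy-time uncertainty principle:
ΔEΔt ≥ ℏ/2

The lifetime τ represents the time uncertainty Δt.
The natural linewidth (minimum energy uncertainty) is:

ΔE = ℏ/(2τ)
ΔE = (1.055e-34 J·s) / (2 × 3.624e-09 s)
ΔE = 1.455e-26 J = 90.813 neV

This natural linewidth limits the precision of spectroscopic measurements.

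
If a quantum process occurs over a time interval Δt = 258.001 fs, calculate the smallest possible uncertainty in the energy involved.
1.276 meV

Using the energy-time uncertainty principle:
ΔEΔt ≥ ℏ/2

The minimum uncertainty in energy is:
ΔE_min = ℏ/(2Δt)
ΔE_min = (1.055e-34 J·s) / (2 × 2.580e-13 s)
ΔE_min = 2.044e-22 J = 1.276 meV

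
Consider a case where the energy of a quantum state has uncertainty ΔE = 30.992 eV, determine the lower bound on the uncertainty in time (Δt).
10.619 as

Using the energy-time uncertainty principle:
ΔEΔt ≥ ℏ/2

The minimum uncertainty in time is:
Δt_min = ℏ/(2ΔE)
Δt_min = (1.055e-34 J·s) / (2 × 4.965e-18 J)
Δt_min = 1.062e-17 s = 10.619 as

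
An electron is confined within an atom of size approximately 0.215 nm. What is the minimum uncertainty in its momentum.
2.452 × 10^-25 kg·m/s

Using the Heisenberg uncertainty principle:
ΔxΔp ≥ ℏ/2

With Δx ≈ L = 2.150e-10 m (the confinement size):
Δp_min = ℏ/(2Δx)
Δp_min = (1.055e-34 J·s) / (2 × 2.150e-10 m)
Δp_min = 2.452e-25 kg·m/s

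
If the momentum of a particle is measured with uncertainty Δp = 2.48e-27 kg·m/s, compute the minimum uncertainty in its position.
21.262 nm

Using the Heisenberg uncertainty principle:
ΔxΔp ≥ ℏ/2

The minimum uncertainty in position is:
Δx_min = ℏ/(2Δp)
Δx_min = (1.055e-34 J·s) / (2 × 2.480e-27 kg·m/s)
Δx_min = 2.126e-08 m = 21.262 nm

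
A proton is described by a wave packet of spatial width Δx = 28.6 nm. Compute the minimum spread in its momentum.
1.844 × 10^-27 kg·m/s

For a wave packet, the spatial width Δx and momentum spread Δp are related by the uncertainty principle:
ΔxΔp ≥ ℏ/2

The minimum momentum spread is:
Δp_min = ℏ/(2Δx)
Δp_min = (1.055e-34 J·s) / (2 × 2.860e-08 m)
Δp_min = 1.844e-27 kg·m/s

A wave packet cannot have both a well-defined position and well-defined momentum.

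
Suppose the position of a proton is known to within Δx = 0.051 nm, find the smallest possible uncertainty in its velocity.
618.128 m/s

Using the Heisenberg uncertainty principle and Δp = mΔv:
ΔxΔp ≥ ℏ/2
Δx(mΔv) ≥ ℏ/2

The minimum uncertainty in velocity is:
Δv_min = ℏ/(2mΔx)
Δv_min = (1.055e-34 J·s) / (2 × 1.673e-27 kg × 5.100e-11 m)
Δv_min = 6.181e+02 m/s = 618.128 m/s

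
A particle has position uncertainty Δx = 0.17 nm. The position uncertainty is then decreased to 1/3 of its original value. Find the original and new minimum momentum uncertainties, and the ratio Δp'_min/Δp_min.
Original Δp_min = 3.102 × 10^-25 kg·m/s; new Δp'_min = 9.305 × 10^-25 kg·m/s; ratio Δp'_min/Δp_min = 3.

From the uncertainty principle ΔxΔp ≥ ℏ/2, the minimum momentum uncertainty is Δp_min = ℏ/(2Δx).

Original (Δx = 0.17 nm = 1.700e-10 m):
Δp_min = (1.055e-34 J·s)/(2 × 1.700e-10 m) = 3.102e-25 kg·m/s

When Δx → (1/3)Δx:
Δp'_min = ℏ/(2 × (1/3)Δx) = 3 × ℏ/(2Δx) = 3 × Δp_min
Δp'_min = 3 × 3.102e-25 kg·m/s = 9.305e-25 kg·m/s

Since Δp_min ∝ 1/Δx, when Δx is decreased to 1/3 of its original value, Δp_min increases to 3 times its original value.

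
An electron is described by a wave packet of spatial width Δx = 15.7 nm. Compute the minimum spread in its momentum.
3.359 × 10^-27 kg·m/s

For a wave packet, the spatial width Δx and momentum spread Δp are related by the uncertainty principle:
ΔxΔp ≥ ℏ/2

The minimum momentum spread is:
Δp_min = ℏ/(2Δx)
Δp_min = (1.055e-34 J·s) / (2 × 1.570e-08 m)
Δp_min = 3.359e-27 kg·m/s

A wave packet cannot have both a well-defined position and well-defined momentum.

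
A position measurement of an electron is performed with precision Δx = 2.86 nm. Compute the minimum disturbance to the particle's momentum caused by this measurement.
1.844 × 10^-26 kg·m/s

The uncertainty principle implies that measuring position disturbs momentum:
ΔxΔp ≥ ℏ/2

When we measure position with precision Δx, we necessarily introduce a momentum uncertainty:
Δp ≥ ℏ/(2Δx)
Δp_min = (1.055e-34 J·s) / (2 × 2.860e-09 m)
Δp_min = 1.844e-26 kg·m/s

The more precisely we measure position, the greater the momentum disturbance.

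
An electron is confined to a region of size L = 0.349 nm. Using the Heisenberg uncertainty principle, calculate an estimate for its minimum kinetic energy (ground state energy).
78.201 meV

Using the uncertainty principle to estimate ground state energy:

1. The position uncertainty is approximately the confinement size:
   Δx ≈ L = 3.490e-10 m

2. From ΔxΔp ≥ ℏ/2, the minimum momentum uncertainty is:
   Δp ≈ ℏ/(2L) = 1.511e-25 kg·m/s

3. The kinetic energy is approximately:
   KE ≈ (Δp)²/(2m) = (1.511e-25)²/(2 × 9.109e-31 kg)
   KE ≈ 1.253e-20 J = 78.201 meV

This is an order-of-magnitude estimate of the ground state energy.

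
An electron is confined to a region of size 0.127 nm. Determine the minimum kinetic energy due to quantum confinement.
590.548 meV

Using the uncertainty principle:

1. Position uncertainty: Δx ≈ 1.270e-10 m
2. Minimum momentum uncertainty: Δp = ℏ/(2Δx) = 4.152e-25 kg·m/s
3. Minimum kinetic energy:
   KE = (Δp)²/(2m) = (4.152e-25)²/(2 × 9.109e-31 kg)
   KE = 9.462e-20 J = 590.548 meV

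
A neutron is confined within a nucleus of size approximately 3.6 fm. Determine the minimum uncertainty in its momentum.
1.465 × 10^-20 kg·m/s

Using the Heisenberg uncertainty principle:
ΔxΔp ≥ ℏ/2

With Δx ≈ L = 3.600e-15 m (the confinement size):
Δp_min = ℏ/(2Δx)
Δp_min = (1.055e-34 J·s) / (2 × 3.600e-15 m)
Δp_min = 1.465e-20 kg·m/s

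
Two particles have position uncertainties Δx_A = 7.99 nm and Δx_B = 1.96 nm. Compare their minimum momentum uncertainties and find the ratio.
Particle B has the larger minimum momentum uncertainty, by a factor of 4.08.

For each particle, the minimum momentum uncertainty is Δp_min = ℏ/(2Δx):

Particle A: Δp_A = ℏ/(2×7.990e-09 m) = 6.599e-27 kg·m/s
Particle B: Δp_B = ℏ/(2×1.960e-09 m) = 2.690e-26 kg·m/s

Ratio: Δp_B/Δp_A = 4.08

Since Δp_min ∝ 1/Δx, the particle with smaller position uncertainty (B) has larger momentum uncertainty.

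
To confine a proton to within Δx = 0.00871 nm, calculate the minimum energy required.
68.378 meV

Localizing a particle requires giving it sufficient momentum uncertainty:

1. From uncertainty principle: Δp ≥ ℏ/(2Δx)
   Δp_min = (1.055e-34 J·s) / (2 × 8.710e-12 m)
   Δp_min = 6.054e-24 kg·m/s

2. This momentum uncertainty corresponds to kinetic energy:
   KE ≈ (Δp)²/(2m) = (6.054e-24)²/(2 × 1.673e-27 kg)
   KE = 1.096e-20 J = 68.378 meV

Tighter localization requires more energy.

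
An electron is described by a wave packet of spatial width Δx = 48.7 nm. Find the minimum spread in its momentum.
1.083 × 10^-27 kg·m/s

For a wave packet, the spatial width Δx and momentum spread Δp are related by the uncertainty principle:
ΔxΔp ≥ ℏ/2

The minimum momentum spread is:
Δp_min = ℏ/(2Δx)
Δp_min = (1.055e-34 J·s) / (2 × 4.870e-08 m)
Δp_min = 1.083e-27 kg·m/s

A wave packet cannot have both a well-defined position and well-defined momentum.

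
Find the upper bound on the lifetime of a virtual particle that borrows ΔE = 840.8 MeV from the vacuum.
3.914 × 10^-25 s

Using the energy-time uncertainty principle:
ΔEΔt ≥ ℏ/2

For a virtual particle borrowing energy ΔE, the maximum lifetime is:
Δt_max = ℏ/(2ΔE)

Converting energy:
ΔE = 840.8 MeV = 1.347e-10 J

Δt_max = (1.055e-34 J·s) / (2 × 1.347e-10 J)
Δt_max = 3.914e-25 s = 3.914 × 10^-25 s

Virtual particles with higher borrowed energy exist for shorter times.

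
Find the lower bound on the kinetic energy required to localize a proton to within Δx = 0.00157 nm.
2.105 eV

Localizing a particle requires giving it sufficient momentum uncertainty:

1. From uncertainty principle: Δp ≥ ℏ/(2Δx)
   Δp_min = (1.055e-34 J·s) / (2 × 1.570e-12 m)
   Δp_min = 3.359e-23 kg·m/s

2. This momentum uncertainty corresponds to kinetic energy:
   KE ≈ (Δp)²/(2m) = (3.359e-23)²/(2 × 1.673e-27 kg)
   KE = 3.372e-19 J = 2.105 eV

Tighter localization requires more energy.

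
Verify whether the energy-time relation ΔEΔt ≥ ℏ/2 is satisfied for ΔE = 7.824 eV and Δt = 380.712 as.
Yes, it satisfies the uncertainty relation.

Calculate the product ΔEΔt:
ΔE = 7.824 eV = 1.254e-18 J
ΔEΔt = (1.254e-18 J) × (3.807e-16 s)
ΔEΔt = 4.772e-34 J·s

Compare to the minimum allowed value ℏ/2:
ℏ/2 = 5.273e-35 J·s

Since ΔEΔt = 4.772e-34 J·s ≥ 5.273e-35 J·s = ℏ/2,
this satisfies the uncertainty relation.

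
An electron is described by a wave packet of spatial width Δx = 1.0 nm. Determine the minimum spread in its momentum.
5.273 × 10^-26 kg·m/s

For a wave packet, the spatial width Δx and momentum spread Δp are related by the uncertainty principle:
ΔxΔp ≥ ℏ/2

The minimum momentum spread is:
Δp_min = ℏ/(2Δx)
Δp_min = (1.055e-34 J·s) / (2 × 1.000e-09 m)
Δp_min = 5.273e-26 kg·m/s

A wave packet cannot have both a well-defined position and well-defined momentum.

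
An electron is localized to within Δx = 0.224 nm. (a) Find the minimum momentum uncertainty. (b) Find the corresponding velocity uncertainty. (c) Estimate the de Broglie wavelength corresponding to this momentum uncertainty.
(a) Δp_min = 2.354 × 10^-25 kg·m/s
(b) Δv_min = 258.410 km/s
(c) λ_dB = 2.815 nm

Step-by-step:

(a) From the uncertainty principle:
Δp_min = ℏ/(2Δx) = (1.055e-34 J·s)/(2 × 2.240e-10 m) = 2.354e-25 kg·m/s

(b) The velocity uncertainty:
Δv = Δp/m = (2.354e-25 kg·m/s)/(9.109e-31 kg) = 2.584e+05 m/s = 258.410 km/s

(c) The de Broglie wavelength for this momentum:
λ = h/p = (6.626e-34 J·s)/(2.354e-25 kg·m/s) = 2.815e-09 m = 2.815 nm

Note: The de Broglie wavelength is comparable to the localization size, as expected from wave-particle duality.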